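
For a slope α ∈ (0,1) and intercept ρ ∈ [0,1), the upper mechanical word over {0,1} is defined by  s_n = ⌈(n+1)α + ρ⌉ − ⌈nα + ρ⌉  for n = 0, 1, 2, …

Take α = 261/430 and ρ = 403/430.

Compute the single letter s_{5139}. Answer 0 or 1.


(n+1)α + ρ = (5140·261 + 403) / 430 = 1341943/430
nα + ρ     = (5139·261 + 403) / 430 = 1341682/430
⌈1341943/430⌉ = 3121,  ⌈1341682/430⌉ = 3121
s_{5139} = 3121 − 3121 = 0

0


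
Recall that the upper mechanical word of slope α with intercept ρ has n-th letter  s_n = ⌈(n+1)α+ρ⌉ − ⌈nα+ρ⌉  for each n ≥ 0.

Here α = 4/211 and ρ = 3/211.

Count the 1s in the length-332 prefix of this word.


#1s = Σ_{n=0}^{331} s_n = Σ_{n=0}^{331} (⌈(n+1)α+ρ⌉ − ⌈nα+ρ⌉)
the sum telescopes: every ⌈nα+ρ⌉ with 0 < n < 332 appears once with + and once with −, leaving ⌈332α+ρ⌉ − ⌈0·α+ρ⌉
332α + ρ = (332·4 + 3) / 211 = 1331/211
ρ = 3/211
⌈1331/211⌉ = 7,  ⌈3/211⌉ = 1
#1s = 7 − 1 = 6

6


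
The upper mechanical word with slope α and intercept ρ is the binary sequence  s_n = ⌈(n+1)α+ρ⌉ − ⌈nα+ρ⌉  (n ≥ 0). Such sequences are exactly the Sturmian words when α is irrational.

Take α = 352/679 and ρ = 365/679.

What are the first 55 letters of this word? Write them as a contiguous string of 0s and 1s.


n=0: ⌈(1·352+365)/679⌉ − ⌈(0·352+365)/679⌉ = ⌈717/679⌉ − ⌈365/679⌉ = 2 − 1 = 1
n=1: ⌈(2·352+365)/679⌉ − ⌈(1·352+365)/679⌉ = ⌈1069/679⌉ − ⌈717/679⌉ = 2 − 2 = 0
n=2: ⌈(3·352+365)/679⌉ − ⌈(2·352+365)/679⌉ = ⌈1421/679⌉ − ⌈1069/679⌉ = 3 − 2 = 1
n=3: ⌈(4·352+365)/679⌉ − ⌈(3·352+365)/679⌉ = ⌈1773/679⌉ − ⌈1421/679⌉ = 3 − 3 = 0
n=4: ⌈(5·352+365)/679⌉ − ⌈(4·352+365)/679⌉ = ⌈2125/679⌉ − ⌈1773/679⌉ = 4 − 3 = 1
n=5: ⌈(6·352+365)/679⌉ − ⌈(5·352+365)/679⌉ = ⌈2477/679⌉ − ⌈2125/679⌉ = 4 − 4 = 0
n=6: ⌈(7·352+365)/679⌉ − ⌈(6·352+365)/679⌉ = ⌈2829/679⌉ − ⌈2477/679⌉ = 5 − 4 = 1
n=7: ⌈(8·352+365)/679⌉ − ⌈(7·352+365)/679⌉ = ⌈3181/679⌉ − ⌈2829/679⌉ = 5 − 5 = 0
n=8: ⌈(9·352+365)/679⌉ − ⌈(8·352+365)/679⌉ = ⌈3533/679⌉ − ⌈3181/679⌉ = 6 − 5 = 1
n=9: ⌈(10·352+365)/679⌉ − ⌈(9·352+365)/679⌉ = ⌈3885/679⌉ − ⌈3533/679⌉ = 6 − 6 = 0
n=10: ⌈(11·352+365)/679⌉ − ⌈(10·352+365)/679⌉ = ⌈4237/679⌉ − ⌈3885/679⌉ = 7 − 6 = 1
n=11: ⌈(12·352+365)/679⌉ − ⌈(11·352+365)/679⌉ = ⌈4589/679⌉ − ⌈4237/679⌉ = 7 − 7 = 0
n=12: ⌈(13·352+365)/679⌉ − ⌈(12·352+365)/679⌉ = ⌈4941/679⌉ − ⌈4589/679⌉ = 8 − 7 = 1
n=13: ⌈(14·352+365)/679⌉ − ⌈(13·352+365)/679⌉ = ⌈5293/679⌉ − ⌈4941/679⌉ = 8 − 8 = 0
n=14: ⌈(15·352+365)/679⌉ − ⌈(14·352+365)/679⌉ = ⌈5645/679⌉ − ⌈5293/679⌉ = 9 − 8 = 1
n=15: ⌈(16·352+365)/679⌉ − ⌈(15·352+365)/679⌉ = ⌈5997/679⌉ − ⌈5645/679⌉ = 9 − 9 = 0
n=16: ⌈(17·352+365)/679⌉ − ⌈(16·352+365)/679⌉ = ⌈6349/679⌉ − ⌈5997/679⌉ = 10 − 9 = 1
n=17: ⌈(18·352+365)/679⌉ − ⌈(17·352+365)/679⌉ = ⌈6701/679⌉ − ⌈6349/679⌉ = 10 − 10 = 0
n=18: ⌈(19·352+365)/679⌉ − ⌈(18·352+365)/679⌉ = ⌈7053/679⌉ − ⌈6701/679⌉ = 11 − 10 = 1
n=19: ⌈(20·352+365)/679⌉ − ⌈(19·352+365)/679⌉ = ⌈7405/679⌉ − ⌈7053/679⌉ = 11 − 11 = 0
n=20: ⌈(21·352+365)/679⌉ − ⌈(20·352+365)/679⌉ = ⌈7757/679⌉ − ⌈7405/679⌉ = 12 − 11 = 1
n=21: ⌈(22·352+365)/679⌉ − ⌈(21·352+365)/679⌉ = ⌈8109/679⌉ − ⌈7757/679⌉ = 12 − 12 = 0
n=22: ⌈(23·352+365)/679⌉ − ⌈(22·352+365)/679⌉ = ⌈8461/679⌉ − ⌈8109/679⌉ = 13 − 12 = 1
n=23: ⌈(24·352+365)/679⌉ − ⌈(23·352+365)/679⌉ = ⌈8813/679⌉ − ⌈8461/679⌉ = 13 − 13 = 0
n=24: ⌈(25·352+365)/679⌉ − ⌈(24·352+365)/679⌉ = ⌈9165/679⌉ − ⌈8813/679⌉ = 14 − 13 = 1
n=25: ⌈(26·352+365)/679⌉ − ⌈(25·352+365)/679⌉ = ⌈9517/679⌉ − ⌈9165/679⌉ = 15 − 14 = 1
n=26: ⌈(27·352+365)/679⌉ − ⌈(26·352+365)/679⌉ = ⌈9869/679⌉ − ⌈9517/679⌉ = 15 − 15 = 0
n=27: ⌈(28·352+365)/679⌉ − ⌈(27·352+365)/679⌉ = ⌈10221/679⌉ − ⌈9869/679⌉ = 16 − 15 = 1
n=28: ⌈(29·352+365)/679⌉ − ⌈(28·352+365)/679⌉ = ⌈10573/679⌉ − ⌈10221/679⌉ = 16 − 16 = 0
n=29: ⌈(30·352+365)/679⌉ − ⌈(29·352+365)/679⌉ = ⌈10925/679⌉ − ⌈10573/679⌉ = 17 − 16 = 1
n=30: ⌈(31·352+365)/679⌉ − ⌈(30·352+365)/679⌉ = ⌈11277/679⌉ − ⌈10925/679⌉ = 17 − 17 = 0
n=31: ⌈(32·352+365)/679⌉ − ⌈(31·352+365)/679⌉ = ⌈11629/679⌉ − ⌈11277/679⌉ = 18 − 17 = 1
n=32: ⌈(33·352+365)/679⌉ − ⌈(32·352+365)/679⌉ = ⌈11981/679⌉ − ⌈11629/679⌉ = 18 − 18 = 0
n=33: ⌈(34·352+365)/679⌉ − ⌈(33·352+365)/679⌉ = ⌈12333/679⌉ − ⌈11981/679⌉ = 19 − 18 = 1
n=34: ⌈(35·352+365)/679⌉ − ⌈(34·352+365)/679⌉ = ⌈12685/679⌉ − ⌈12333/679⌉ = 19 − 19 = 0
n=35: ⌈(36·352+365)/679⌉ − ⌈(35·352+365)/679⌉ = ⌈13037/679⌉ − ⌈12685/679⌉ = 20 − 19 = 1
n=36: ⌈(37·352+365)/679⌉ − ⌈(36·352+365)/679⌉ = ⌈13389/679⌉ − ⌈13037/679⌉ = 20 − 20 = 0
n=37: ⌈(38·352+365)/679⌉ − ⌈(37·352+365)/679⌉ = ⌈13741/679⌉ − ⌈13389/679⌉ = 21 − 20 = 1
n=38: ⌈(39·352+365)/679⌉ − ⌈(38·352+365)/679⌉ = ⌈14093/679⌉ − ⌈13741/679⌉ = 21 − 21 = 0
n=39: ⌈(40·352+365)/679⌉ − ⌈(39·352+365)/679⌉ = ⌈14445/679⌉ − ⌈14093/679⌉ = 22 − 21 = 1
n=40: ⌈(41·352+365)/679⌉ − ⌈(40·352+365)/679⌉ = ⌈14797/679⌉ − ⌈14445/679⌉ = 22 − 22 = 0
n=41: ⌈(42·352+365)/679⌉ − ⌈(41·352+365)/679⌉ = ⌈15149/679⌉ − ⌈14797/679⌉ = 23 − 22 = 1
n=42: ⌈(43·352+365)/679⌉ − ⌈(42·352+365)/679⌉ = ⌈15501/679⌉ − ⌈15149/679⌉ = 23 − 23 = 0
n=43: ⌈(44·352+365)/679⌉ − ⌈(43·352+365)/679⌉ = ⌈15853/679⌉ − ⌈15501/679⌉ = 24 − 23 = 1
n=44: ⌈(45·352+365)/679⌉ − ⌈(44·352+365)/679⌉ = ⌈16205/679⌉ − ⌈15853/679⌉ = 24 − 24 = 0
n=45: ⌈(46·352+365)/679⌉ − ⌈(45·352+365)/679⌉ = ⌈16557/679⌉ − ⌈16205/679⌉ = 25 − 24 = 1
n=46: ⌈(47·352+365)/679⌉ − ⌈(46·352+365)/679⌉ = ⌈16909/679⌉ − ⌈16557/679⌉ = 25 − 25 = 0
n=47: ⌈(48·352+365)/679⌉ − ⌈(47·352+365)/679⌉ = ⌈17261/679⌉ − ⌈16909/679⌉ = 26 − 25 = 1
n=48: ⌈(49·352+365)/679⌉ − ⌈(48·352+365)/679⌉ = ⌈17613/679⌉ − ⌈17261/679⌉ = 26 − 26 = 0
n=49: ⌈(50·352+365)/679⌉ − ⌈(49·352+365)/679⌉ = ⌈17965/679⌉ − ⌈17613/679⌉ = 27 − 26 = 1
n=50: ⌈(51·352+365)/679⌉ − ⌈(50·352+365)/679⌉ = ⌈18317/679⌉ − ⌈17965/679⌉ = 27 − 27 = 0
n=51: ⌈(52·352+365)/679⌉ − ⌈(51·352+365)/679⌉ = ⌈18669/679⌉ − ⌈18317/679⌉ = 28 − 27 = 1
n=52: ⌈(53·352+365)/679⌉ − ⌈(52·352+365)/679⌉ = ⌈19021/679⌉ − ⌈18669/679⌉ = 29 − 28 = 1
n=53: ⌈(54·352+365)/679⌉ − ⌈(53·352+365)/679⌉ = ⌈19373/679⌉ − ⌈19021/679⌉ = 29 − 29 = 0
n=54: ⌈(55·352+365)/679⌉ − ⌈(54·352+365)/679⌉ = ⌈19725/679⌉ − ⌈19373/679⌉ = 30 − 29 = 1

1010101010101010101010101101010101010101010101010101101


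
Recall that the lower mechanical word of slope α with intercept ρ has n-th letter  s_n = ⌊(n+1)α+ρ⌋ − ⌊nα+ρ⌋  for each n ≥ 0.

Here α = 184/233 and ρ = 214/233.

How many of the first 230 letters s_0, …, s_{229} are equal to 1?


182

#1s = Σ_{n=0}^{229} s_n = Σ_{n=0}^{229} (⌊(n+1)α+ρ⌋ − ⌊nα+ρ⌋)
the sum telescopes: every ⌊nα+ρ⌋ with 0 < n < 230 appears once with + and once with −, leaving ⌊230α+ρ⌋ − ⌊0·α+ρ⌋
230α + ρ = (230·184 + 214) / 233 = 42534/233
ρ = 214/233
⌊42534/233⌋ = 182,  ⌊214/233⌋ = 0
#1s = 182 − 0 = 182


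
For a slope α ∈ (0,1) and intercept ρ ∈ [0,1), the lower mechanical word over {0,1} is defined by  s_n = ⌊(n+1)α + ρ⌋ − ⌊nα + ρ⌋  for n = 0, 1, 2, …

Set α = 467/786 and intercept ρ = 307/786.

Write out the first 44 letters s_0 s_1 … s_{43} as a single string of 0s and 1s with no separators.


n=0: ⌊(1·467+307)/786⌋ − ⌊(0·467+307)/786⌋ = ⌊774/786⌋ − ⌊307/786⌋ = 0 − 0 = 0
n=1: ⌊(2·467+307)/786⌋ − ⌊(1·467+307)/786⌋ = ⌊1241/786⌋ − ⌊774/786⌋ = 1 − 0 = 1
n=2: ⌊(3·467+307)/786⌋ − ⌊(2·467+307)/786⌋ = ⌊1708/786⌋ − ⌊1241/786⌋ = 2 − 1 = 1
n=3: ⌊(4·467+307)/786⌋ − ⌊(3·467+307)/786⌋ = ⌊2175/786⌋ − ⌊1708/786⌋ = 2 − 2 = 0
n=4: ⌊(5·467+307)/786⌋ − ⌊(4·467+307)/786⌋ = ⌊2642/786⌋ − ⌊2175/786⌋ = 3 − 2 = 1
n=5: ⌊(6·467+307)/786⌋ − ⌊(5·467+307)/786⌋ = ⌊3109/786⌋ − ⌊2642/786⌋ = 3 − 3 = 0
n=6: ⌊(7·467+307)/786⌋ − ⌊(6·467+307)/786⌋ = ⌊3576/786⌋ − ⌊3109/786⌋ = 4 − 3 = 1
n=7: ⌊(8·467+307)/786⌋ − ⌊(7·467+307)/786⌋ = ⌊4043/786⌋ − ⌊3576/786⌋ = 5 − 4 = 1
n=8: ⌊(9·467+307)/786⌋ − ⌊(8·467+307)/786⌋ = ⌊4510/786⌋ − ⌊4043/786⌋ = 5 − 5 = 0
n=9: ⌊(10·467+307)/786⌋ − ⌊(9·467+307)/786⌋ = ⌊4977/786⌋ − ⌊4510/786⌋ = 6 − 5 = 1
n=10: ⌊(11·467+307)/786⌋ − ⌊(10·467+307)/786⌋ = ⌊5444/786⌋ − ⌊4977/786⌋ = 6 − 6 = 0
n=11: ⌊(12·467+307)/786⌋ − ⌊(11·467+307)/786⌋ = ⌊5911/786⌋ − ⌊5444/786⌋ = 7 − 6 = 1
n=12: ⌊(13·467+307)/786⌋ − ⌊(12·467+307)/786⌋ = ⌊6378/786⌋ − ⌊5911/786⌋ = 8 − 7 = 1
n=13: ⌊(14·467+307)/786⌋ − ⌊(13·467+307)/786⌋ = ⌊6845/786⌋ − ⌊6378/786⌋ = 8 − 8 = 0
n=14: ⌊(15·467+307)/786⌋ − ⌊(14·467+307)/786⌋ = ⌊7312/786⌋ − ⌊6845/786⌋ = 9 − 8 = 1
n=15: ⌊(16·467+307)/786⌋ − ⌊(15·467+307)/786⌋ = ⌊7779/786⌋ − ⌊7312/786⌋ = 9 − 9 = 0
n=16: ⌊(17·467+307)/786⌋ − ⌊(16·467+307)/786⌋ = ⌊8246/786⌋ − ⌊7779/786⌋ = 10 − 9 = 1
n=17: ⌊(18·467+307)/786⌋ − ⌊(17·467+307)/786⌋ = ⌊8713/786⌋ − ⌊8246/786⌋ = 11 − 10 = 1
n=18: ⌊(19·467+307)/786⌋ − ⌊(18·467+307)/786⌋ = ⌊9180/786⌋ − ⌊8713/786⌋ = 11 − 11 = 0
n=19: ⌊(20·467+307)/786⌋ − ⌊(19·467+307)/786⌋ = ⌊9647/786⌋ − ⌊9180/786⌋ = 12 − 11 = 1
n=20: ⌊(21·467+307)/786⌋ − ⌊(20·467+307)/786⌋ = ⌊10114/786⌋ − ⌊9647/786⌋ = 12 − 12 = 0
n=21: ⌊(22·467+307)/786⌋ − ⌊(21·467+307)/786⌋ = ⌊10581/786⌋ − ⌊10114/786⌋ = 13 − 12 = 1
n=22: ⌊(23·467+307)/786⌋ − ⌊(22·467+307)/786⌋ = ⌊11048/786⌋ − ⌊10581/786⌋ = 14 − 13 = 1
n=23: ⌊(24·467+307)/786⌋ − ⌊(23·467+307)/786⌋ = ⌊11515/786⌋ − ⌊11048/786⌋ = 14 − 14 = 0
n=24: ⌊(25·467+307)/786⌋ − ⌊(24·467+307)/786⌋ = ⌊11982/786⌋ − ⌊11515/786⌋ = 15 − 14 = 1
n=25: ⌊(26·467+307)/786⌋ − ⌊(25·467+307)/786⌋ = ⌊12449/786⌋ − ⌊11982/786⌋ = 15 − 15 = 0
n=26: ⌊(27·467+307)/786⌋ − ⌊(26·467+307)/786⌋ = ⌊12916/786⌋ − ⌊12449/786⌋ = 16 − 15 = 1
n=27: ⌊(28·467+307)/786⌋ − ⌊(27·467+307)/786⌋ = ⌊13383/786⌋ − ⌊12916/786⌋ = 17 − 16 = 1
n=28: ⌊(29·467+307)/786⌋ − ⌊(28·467+307)/786⌋ = ⌊13850/786⌋ − ⌊13383/786⌋ = 17 − 17 = 0
n=29: ⌊(30·467+307)/786⌋ − ⌊(29·467+307)/786⌋ = ⌊14317/786⌋ − ⌊13850/786⌋ = 18 − 17 = 1
n=30: ⌊(31·467+307)/786⌋ − ⌊(30·467+307)/786⌋ = ⌊14784/786⌋ − ⌊14317/786⌋ = 18 − 18 = 0
n=31: ⌊(32·467+307)/786⌋ − ⌊(31·467+307)/786⌋ = ⌊15251/786⌋ − ⌊14784/786⌋ = 19 − 18 = 1
n=32: ⌊(33·467+307)/786⌋ − ⌊(32·467+307)/786⌋ = ⌊15718/786⌋ − ⌊15251/786⌋ = 19 − 19 = 0
n=33: ⌊(34·467+307)/786⌋ − ⌊(33·467+307)/786⌋ = ⌊16185/786⌋ − ⌊15718/786⌋ = 20 − 19 = 1
n=34: ⌊(35·467+307)/786⌋ − ⌊(34·467+307)/786⌋ = ⌊16652/786⌋ − ⌊16185/786⌋ = 21 − 20 = 1
n=35: ⌊(36·467+307)/786⌋ − ⌊(35·467+307)/786⌋ = ⌊17119/786⌋ − ⌊16652/786⌋ = 21 − 21 = 0
n=36: ⌊(37·467+307)/786⌋ − ⌊(36·467+307)/786⌋ = ⌊17586/786⌋ − ⌊17119/786⌋ = 22 − 21 = 1
n=37: ⌊(38·467+307)/786⌋ − ⌊(37·467+307)/786⌋ = ⌊18053/786⌋ − ⌊17586/786⌋ = 22 − 22 = 0
n=38: ⌊(39·467+307)/786⌋ − ⌊(38·467+307)/786⌋ = ⌊18520/786⌋ − ⌊18053/786⌋ = 23 − 22 = 1
n=39: ⌊(40·467+307)/786⌋ − ⌊(39·467+307)/786⌋ = ⌊18987/786⌋ − ⌊18520/786⌋ = 24 − 23 = 1
n=40: ⌊(41·467+307)/786⌋ − ⌊(40·467+307)/786⌋ = ⌊19454/786⌋ − ⌊18987/786⌋ = 24 − 24 = 0
n=41: ⌊(42·467+307)/786⌋ − ⌊(41·467+307)/786⌋ = ⌊19921/786⌋ − ⌊19454/786⌋ = 25 − 24 = 1
n=42: ⌊(43·467+307)/786⌋ − ⌊(42·467+307)/786⌋ = ⌊20388/786⌋ − ⌊19921/786⌋ = 25 − 25 = 0
n=43: ⌊(44·467+307)/786⌋ − ⌊(43·467+307)/786⌋ = ⌊20855/786⌋ − ⌊20388/786⌋ = 26 − 25 = 1

01101011010110101101011010110101011010110101


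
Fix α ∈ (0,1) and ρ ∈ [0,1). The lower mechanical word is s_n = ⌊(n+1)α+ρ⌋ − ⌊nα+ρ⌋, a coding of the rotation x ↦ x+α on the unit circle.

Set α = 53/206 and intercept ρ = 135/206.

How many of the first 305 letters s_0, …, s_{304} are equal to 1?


#1s = Σ_{n=0}^{304} s_n = Σ_{n=0}^{304} (⌊(n+1)α+ρ⌋ − ⌊nα+ρ⌋)
the sum telescopes: every ⌊nα+ρ⌋ with 0 < n < 305 appears once with + and once with −, leaving ⌊305α+ρ⌋ − ⌊0·α+ρ⌋
305α + ρ = (305·53 + 135) / 206 = 16300/206
ρ = 135/206
⌊16300/206⌋ = 79,  ⌊135/206⌋ = 0
#1s = 79 − 0 = 79

79


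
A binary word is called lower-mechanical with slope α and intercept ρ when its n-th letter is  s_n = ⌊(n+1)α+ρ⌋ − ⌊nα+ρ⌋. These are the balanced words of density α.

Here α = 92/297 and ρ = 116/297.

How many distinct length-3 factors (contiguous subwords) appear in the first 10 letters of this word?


t_n = ⌊(n·92+116)/297⌋ for n = 0 … 10:
  n=0…9: ⌊116/297⌋=0 ⌊208/297⌋=0 ⌊300/297⌋=1 ⌊392/297⌋=1 ⌊484/297⌋=1 ⌊576/297⌋=1 ⌊668/297⌋=2 ⌊760/297⌋=2 ⌊852/297⌋=2 ⌊944/297⌋=3
  n=10: ⌊1036/297⌋=3
s_n = t_(n+1) − t_n for n = 0 … 9 gives
prefix = 0100010010
slide a length-3 window over [0..2] … [7..9] (8 windows); first occurrence of each distinct factor:
  [  0..  2] 010
  [  1..  3] 100
  [  2..  4] 000
  [  3..  5] 001
  (the other 4 windows repeat one of these)
distinct factors: {000, 001, 010, 100}
count = 4  (Sturmian bound for length 3 is 4)

4


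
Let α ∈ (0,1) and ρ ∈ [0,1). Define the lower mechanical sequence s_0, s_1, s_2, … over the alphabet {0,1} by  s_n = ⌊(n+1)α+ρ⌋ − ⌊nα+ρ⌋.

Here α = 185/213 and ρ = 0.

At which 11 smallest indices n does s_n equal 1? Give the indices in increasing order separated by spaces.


1 2 3 4 5 6 8 9 10 11 12

n=0: ⌊185/213⌋−⌊0/213⌋ = 0−0 = 0
n=1: ⌊370/213⌋−⌊185/213⌋ = 1−0 = 1  ← one
n=2: ⌊555/213⌋−⌊370/213⌋ = 2−1 = 1  ← one
n=3: ⌊740/213⌋−⌊555/213⌋ = 3−2 = 1  ← one
n=4: ⌊925/213⌋−⌊740/213⌋ = 4−3 = 1  ← one
n=5: ⌊1110/213⌋−⌊925/213⌋ = 5−4 = 1  ← one
n=6: ⌊1295/213⌋−⌊1110/213⌋ = 6−5 = 1  ← one
n=7: ⌊1480/213⌋−⌊1295/213⌋ = 6−6 = 0
n=8: ⌊1665/213⌋−⌊1480/213⌋ = 7−6 = 1  ← one
n=9: ⌊1850/213⌋−⌊1665/213⌋ = 8−7 = 1  ← one
n=10: ⌊2035/213⌋−⌊1850/213⌋ = 9−8 = 1  ← one
n=11: ⌊2220/213⌋−⌊2035/213⌋ = 10−9 = 1  ← one
n=12: ⌊2405/213⌋−⌊2220/213⌋ = 11−10 = 1  ← one
positions of the first 11 ones: 1 2 3 4 5 6 8 9 10 11 12


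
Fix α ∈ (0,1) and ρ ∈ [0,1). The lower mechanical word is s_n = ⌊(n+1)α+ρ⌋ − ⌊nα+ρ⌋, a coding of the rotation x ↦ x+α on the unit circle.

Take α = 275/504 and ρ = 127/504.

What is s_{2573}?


(n+1)α + ρ = (2574·275 + 127) / 504 = 707977/504
nα + ρ     = (2573·275 + 127) / 504 = 707702/504
⌊707977/504⌋ = 1404,  ⌊707702/504⌋ = 1404
s_{2573} = 1404 − 1404 = 0

0


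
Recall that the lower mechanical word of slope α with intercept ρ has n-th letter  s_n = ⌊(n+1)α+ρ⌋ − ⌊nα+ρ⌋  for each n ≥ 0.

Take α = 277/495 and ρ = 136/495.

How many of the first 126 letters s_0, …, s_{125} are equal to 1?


#1s = Σ_{n=0}^{125} s_n = Σ_{n=0}^{125} (⌊(n+1)α+ρ⌋ − ⌊nα+ρ⌋)
the sum telescopes: every ⌊nα+ρ⌋ with 0 < n < 126 appears once with + and once with −, leaving ⌊126α+ρ⌋ − ⌊0·α+ρ⌋
126α + ρ = (126·277 + 136) / 495 = 35038/495
ρ = 136/495
⌊35038/495⌋ = 70,  ⌊136/495⌋ = 0
#1s = 70 − 0 = 70

70


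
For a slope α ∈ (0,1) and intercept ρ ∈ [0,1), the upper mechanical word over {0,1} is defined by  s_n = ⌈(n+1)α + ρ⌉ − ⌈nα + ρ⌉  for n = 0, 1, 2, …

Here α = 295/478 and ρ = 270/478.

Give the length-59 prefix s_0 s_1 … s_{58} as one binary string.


n=0: ⌈(1·295+270)/478⌉ − ⌈(0·295+270)/478⌉ = ⌈565/478⌉ − ⌈270/478⌉ = 2 − 1 = 1
n=1: ⌈(2·295+270)/478⌉ − ⌈(1·295+270)/478⌉ = ⌈860/478⌉ − ⌈565/478⌉ = 2 − 2 = 0
n=2: ⌈(3·295+270)/478⌉ − ⌈(2·295+270)/478⌉ = ⌈1155/478⌉ − ⌈860/478⌉ = 3 − 2 = 1
n=3: ⌈(4·295+270)/478⌉ − ⌈(3·295+270)/478⌉ = ⌈1450/478⌉ − ⌈1155/478⌉ = 4 − 3 = 1
n=4: ⌈(5·295+270)/478⌉ − ⌈(4·295+270)/478⌉ = ⌈1745/478⌉ − ⌈1450/478⌉ = 4 − 4 = 0
n=5: ⌈(6·295+270)/478⌉ − ⌈(5·295+270)/478⌉ = ⌈2040/478⌉ − ⌈1745/478⌉ = 5 − 4 = 1
n=6: ⌈(7·295+270)/478⌉ − ⌈(6·295+270)/478⌉ = ⌈2335/478⌉ − ⌈2040/478⌉ = 5 − 5 = 0
n=7: ⌈(8·295+270)/478⌉ − ⌈(7·295+270)/478⌉ = ⌈2630/478⌉ − ⌈2335/478⌉ = 6 − 5 = 1
n=8: ⌈(9·295+270)/478⌉ − ⌈(8·295+270)/478⌉ = ⌈2925/478⌉ − ⌈2630/478⌉ = 7 − 6 = 1
n=9: ⌈(10·295+270)/478⌉ − ⌈(9·295+270)/478⌉ = ⌈3220/478⌉ − ⌈2925/478⌉ = 7 − 7 = 0
n=10: ⌈(11·295+270)/478⌉ − ⌈(10·295+270)/478⌉ = ⌈3515/478⌉ − ⌈3220/478⌉ = 8 − 7 = 1
n=11: ⌈(12·295+270)/478⌉ − ⌈(11·295+270)/478⌉ = ⌈3810/478⌉ − ⌈3515/478⌉ = 8 − 8 = 0
n=12: ⌈(13·295+270)/478⌉ − ⌈(12·295+270)/478⌉ = ⌈4105/478⌉ − ⌈3810/478⌉ = 9 − 8 = 1
n=13: ⌈(14·295+270)/478⌉ − ⌈(13·295+270)/478⌉ = ⌈4400/478⌉ − ⌈4105/478⌉ = 10 − 9 = 1
n=14: ⌈(15·295+270)/478⌉ − ⌈(14·295+270)/478⌉ = ⌈4695/478⌉ − ⌈4400/478⌉ = 10 − 10 = 0
n=15: ⌈(16·295+270)/478⌉ − ⌈(15·295+270)/478⌉ = ⌈4990/478⌉ − ⌈4695/478⌉ = 11 − 10 = 1
n=16: ⌈(17·295+270)/478⌉ − ⌈(16·295+270)/478⌉ = ⌈5285/478⌉ − ⌈4990/478⌉ = 12 − 11 = 1
n=17: ⌈(18·295+270)/478⌉ − ⌈(17·295+270)/478⌉ = ⌈5580/478⌉ − ⌈5285/478⌉ = 12 − 12 = 0
n=18: ⌈(19·295+270)/478⌉ − ⌈(18·295+270)/478⌉ = ⌈5875/478⌉ − ⌈5580/478⌉ = 13 − 12 = 1
n=19: ⌈(20·295+270)/478⌉ − ⌈(19·295+270)/478⌉ = ⌈6170/478⌉ − ⌈5875/478⌉ = 13 − 13 = 0
n=20: ⌈(21·295+270)/478⌉ − ⌈(20·295+270)/478⌉ = ⌈6465/478⌉ − ⌈6170/478⌉ = 14 − 13 = 1
n=21: ⌈(22·295+270)/478⌉ − ⌈(21·295+270)/478⌉ = ⌈6760/478⌉ − ⌈6465/478⌉ = 15 − 14 = 1
n=22: ⌈(23·295+270)/478⌉ − ⌈(22·295+270)/478⌉ = ⌈7055/478⌉ − ⌈6760/478⌉ = 15 − 15 = 0
n=23: ⌈(24·295+270)/478⌉ − ⌈(23·295+270)/478⌉ = ⌈7350/478⌉ − ⌈7055/478⌉ = 16 − 15 = 1
n=24: ⌈(25·295+270)/478⌉ − ⌈(24·295+270)/478⌉ = ⌈7645/478⌉ − ⌈7350/478⌉ = 16 − 16 = 0
n=25: ⌈(26·295+270)/478⌉ − ⌈(25·295+270)/478⌉ = ⌈7940/478⌉ − ⌈7645/478⌉ = 17 − 16 = 1
n=26: ⌈(27·295+270)/478⌉ − ⌈(26·295+270)/478⌉ = ⌈8235/478⌉ − ⌈7940/478⌉ = 18 − 17 = 1
n=27: ⌈(28·295+270)/478⌉ − ⌈(27·295+270)/478⌉ = ⌈8530/478⌉ − ⌈8235/478⌉ = 18 − 18 = 0
n=28: ⌈(29·295+270)/478⌉ − ⌈(28·295+270)/478⌉ = ⌈8825/478⌉ − ⌈8530/478⌉ = 19 − 18 = 1
n=29: ⌈(30·295+270)/478⌉ − ⌈(29·295+270)/478⌉ = ⌈9120/478⌉ − ⌈8825/478⌉ = 20 − 19 = 1
n=30: ⌈(31·295+270)/478⌉ − ⌈(30·295+270)/478⌉ = ⌈9415/478⌉ − ⌈9120/478⌉ = 20 − 20 = 0
n=31: ⌈(32·295+270)/478⌉ − ⌈(31·295+270)/478⌉ = ⌈9710/478⌉ − ⌈9415/478⌉ = 21 − 20 = 1
n=32: ⌈(33·295+270)/478⌉ − ⌈(32·295+270)/478⌉ = ⌈10005/478⌉ − ⌈9710/478⌉ = 21 − 21 = 0
n=33: ⌈(34·295+270)/478⌉ − ⌈(33·295+270)/478⌉ = ⌈10300/478⌉ − ⌈10005/478⌉ = 22 − 21 = 1
n=34: ⌈(35·295+270)/478⌉ − ⌈(34·295+270)/478⌉ = ⌈10595/478⌉ − ⌈10300/478⌉ = 23 − 22 = 1
n=35: ⌈(36·295+270)/478⌉ − ⌈(35·295+270)/478⌉ = ⌈10890/478⌉ − ⌈10595/478⌉ = 23 − 23 = 0
n=36: ⌈(37·295+270)/478⌉ − ⌈(36·295+270)/478⌉ = ⌈11185/478⌉ − ⌈10890/478⌉ = 24 − 23 = 1
n=37: ⌈(38·295+270)/478⌉ − ⌈(37·295+270)/478⌉ = ⌈11480/478⌉ − ⌈11185/478⌉ = 25 − 24 = 1
n=38: ⌈(39·295+270)/478⌉ − ⌈(38·295+270)/478⌉ = ⌈11775/478⌉ − ⌈11480/478⌉ = 25 − 25 = 0
n=39: ⌈(40·295+270)/478⌉ − ⌈(39·295+270)/478⌉ = ⌈12070/478⌉ − ⌈11775/478⌉ = 26 − 25 = 1
n=40: ⌈(41·295+270)/478⌉ − ⌈(40·295+270)/478⌉ = ⌈12365/478⌉ − ⌈12070/478⌉ = 26 − 26 = 0
n=41: ⌈(42·295+270)/478⌉ − ⌈(41·295+270)/478⌉ = ⌈12660/478⌉ − ⌈12365/478⌉ = 27 − 26 = 1
n=42: ⌈(43·295+270)/478⌉ − ⌈(42·295+270)/478⌉ = ⌈12955/478⌉ − ⌈12660/478⌉ = 28 − 27 = 1
n=43: ⌈(44·295+270)/478⌉ − ⌈(43·295+270)/478⌉ = ⌈13250/478⌉ − ⌈12955/478⌉ = 28 − 28 = 0
n=44: ⌈(45·295+270)/478⌉ − ⌈(44·295+270)/478⌉ = ⌈13545/478⌉ − ⌈13250/478⌉ = 29 − 28 = 1
n=45: ⌈(46·295+270)/478⌉ − ⌈(45·295+270)/478⌉ = ⌈13840/478⌉ − ⌈13545/478⌉ = 29 − 29 = 0
n=46: ⌈(47·295+270)/478⌉ − ⌈(46·295+270)/478⌉ = ⌈14135/478⌉ − ⌈13840/478⌉ = 30 − 29 = 1
n=47: ⌈(48·295+270)/478⌉ − ⌈(47·295+270)/478⌉ = ⌈14430/478⌉ − ⌈14135/478⌉ = 31 − 30 = 1
n=48: ⌈(49·295+270)/478⌉ − ⌈(48·295+270)/478⌉ = ⌈14725/478⌉ − ⌈14430/478⌉ = 31 − 31 = 0
n=49: ⌈(50·295+270)/478⌉ − ⌈(49·295+270)/478⌉ = ⌈15020/478⌉ − ⌈14725/478⌉ = 32 − 31 = 1
n=50: ⌈(51·295+270)/478⌉ − ⌈(50·295+270)/478⌉ = ⌈15315/478⌉ − ⌈15020/478⌉ = 33 − 32 = 1
n=51: ⌈(52·295+270)/478⌉ − ⌈(51·295+270)/478⌉ = ⌈15610/478⌉ − ⌈15315/478⌉ = 33 − 33 = 0
n=52: ⌈(53·295+270)/478⌉ − ⌈(52·295+270)/478⌉ = ⌈15905/478⌉ − ⌈15610/478⌉ = 34 − 33 = 1
n=53: ⌈(54·295+270)/478⌉ − ⌈(53·295+270)/478⌉ = ⌈16200/478⌉ − ⌈15905/478⌉ = 34 − 34 = 0
n=54: ⌈(55·295+270)/478⌉ − ⌈(54·295+270)/478⌉ = ⌈16495/478⌉ − ⌈16200/478⌉ = 35 − 34 = 1
n=55: ⌈(56·295+270)/478⌉ − ⌈(55·295+270)/478⌉ = ⌈16790/478⌉ − ⌈16495/478⌉ = 36 − 35 = 1
n=56: ⌈(57·295+270)/478⌉ − ⌈(56·295+270)/478⌉ = ⌈17085/478⌉ − ⌈16790/478⌉ = 36 − 36 = 0
n=57: ⌈(58·295+270)/478⌉ − ⌈(57·295+270)/478⌉ = ⌈17380/478⌉ − ⌈17085/478⌉ = 37 − 36 = 1
n=58: ⌈(59·295+270)/478⌉ − ⌈(58·295+270)/478⌉ = ⌈17675/478⌉ − ⌈17380/478⌉ = 37 − 37 = 0

10110101101011011010110101101101011011010110101101101011010


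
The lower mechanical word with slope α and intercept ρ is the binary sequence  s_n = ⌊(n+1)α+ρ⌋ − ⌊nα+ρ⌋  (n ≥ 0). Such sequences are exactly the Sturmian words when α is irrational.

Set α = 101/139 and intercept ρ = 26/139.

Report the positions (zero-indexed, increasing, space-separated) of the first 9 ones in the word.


n=0: ⌊127/139⌋−⌊26/139⌋ = 0−0 = 0
n=1: ⌊228/139⌋−⌊127/139⌋ = 1−0 = 1  ← one
n=2: ⌊329/139⌋−⌊228/139⌋ = 2−1 = 1  ← one
n=3: ⌊430/139⌋−⌊329/139⌋ = 3−2 = 1  ← one
n=4: ⌊531/139⌋−⌊430/139⌋ = 3−3 = 0
n=5: ⌊632/139⌋−⌊531/139⌋ = 4−3 = 1  ← one
n=6: ⌊733/139⌋−⌊632/139⌋ = 5−4 = 1  ← one
n=7: ⌊834/139⌋−⌊733/139⌋ = 6−5 = 1  ← one
n=8: ⌊935/139⌋−⌊834/139⌋ = 6−6 = 0
n=9: ⌊1036/139⌋−⌊935/139⌋ = 7−6 = 1  ← one
n=10: ⌊1137/139⌋−⌊1036/139⌋ = 8−7 = 1  ← one
n=11: ⌊1238/139⌋−⌊1137/139⌋ = 8−8 = 0
n=12: ⌊1339/139⌋−⌊1238/139⌋ = 9−8 = 1  ← one
positions of the first 9 ones: 1 2 3 5 6 7 9 10 12

1 2 3 5 6 7 9 10 12


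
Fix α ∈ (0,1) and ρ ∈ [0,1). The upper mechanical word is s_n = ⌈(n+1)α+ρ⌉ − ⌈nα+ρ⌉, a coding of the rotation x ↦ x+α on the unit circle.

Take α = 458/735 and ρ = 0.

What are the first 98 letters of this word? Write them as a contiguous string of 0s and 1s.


11011010110110101101101011011010110110101101101011011010110110101101011011010110110101101101011011

n=0: ⌈(1·458)/735⌉ − ⌈(0·458)/735⌉ = ⌈458/735⌉ − ⌈0/735⌉ = 1 − 0 = 1
n=1: ⌈(2·458)/735⌉ − ⌈(1·458)/735⌉ = ⌈916/735⌉ − ⌈458/735⌉ = 2 − 1 = 1
n=2: ⌈(3·458)/735⌉ − ⌈(2·458)/735⌉ = ⌈1374/735⌉ − ⌈916/735⌉ = 2 − 2 = 0
n=3: ⌈(4·458)/735⌉ − ⌈(3·458)/735⌉ = ⌈1832/735⌉ − ⌈1374/735⌉ = 3 − 2 = 1
n=4: ⌈(5·458)/735⌉ − ⌈(4·458)/735⌉ = ⌈2290/735⌉ − ⌈1832/735⌉ = 4 − 3 = 1
n=5: ⌈(6·458)/735⌉ − ⌈(5·458)/735⌉ = ⌈2748/735⌉ − ⌈2290/735⌉ = 4 − 4 = 0
n=6: ⌈(7·458)/735⌉ − ⌈(6·458)/735⌉ = ⌈3206/735⌉ − ⌈2748/735⌉ = 5 − 4 = 1
n=7: ⌈(8·458)/735⌉ − ⌈(7·458)/735⌉ = ⌈3664/735⌉ − ⌈3206/735⌉ = 5 − 5 = 0
n=8: ⌈(9·458)/735⌉ − ⌈(8·458)/735⌉ = ⌈4122/735⌉ − ⌈3664/735⌉ = 6 − 5 = 1
n=9: ⌈(10·458)/735⌉ − ⌈(9·458)/735⌉ = ⌈4580/735⌉ − ⌈4122/735⌉ = 7 − 6 = 1
n=10: ⌈(11·458)/735⌉ − ⌈(10·458)/735⌉ = ⌈5038/735⌉ − ⌈4580/735⌉ = 7 − 7 = 0
n=11: ⌈(12·458)/735⌉ − ⌈(11·458)/735⌉ = ⌈5496/735⌉ − ⌈5038/735⌉ = 8 − 7 = 1
n=12: ⌈(13·458)/735⌉ − ⌈(12·458)/735⌉ = ⌈5954/735⌉ − ⌈5496/735⌉ = 9 − 8 = 1
n=13: ⌈(14·458)/735⌉ − ⌈(13·458)/735⌉ = ⌈6412/735⌉ − ⌈5954/735⌉ = 9 − 9 = 0
n=14: ⌈(15·458)/735⌉ − ⌈(14·458)/735⌉ = ⌈6870/735⌉ − ⌈6412/735⌉ = 10 − 9 = 1
n=15: ⌈(16·458)/735⌉ − ⌈(15·458)/735⌉ = ⌈7328/735⌉ − ⌈6870/735⌉ = 10 − 10 = 0
n=16: ⌈(17·458)/735⌉ − ⌈(16·458)/735⌉ = ⌈7786/735⌉ − ⌈7328/735⌉ = 11 − 10 = 1
n=17: ⌈(18·458)/735⌉ − ⌈(17·458)/735⌉ = ⌈8244/735⌉ − ⌈7786/735⌉ = 12 − 11 = 1
n=18: ⌈(19·458)/735⌉ − ⌈(18·458)/735⌉ = ⌈8702/735⌉ − ⌈8244/735⌉ = 12 − 12 = 0
n=19: ⌈(20·458)/735⌉ − ⌈(19·458)/735⌉ = ⌈9160/735⌉ − ⌈8702/735⌉ = 13 − 12 = 1
n=20: ⌈(21·458)/735⌉ − ⌈(20·458)/735⌉ = ⌈9618/735⌉ − ⌈9160/735⌉ = 14 − 13 = 1
n=21: ⌈(22·458)/735⌉ − ⌈(21·458)/735⌉ = ⌈10076/735⌉ − ⌈9618/735⌉ = 14 − 14 = 0
n=22: ⌈(23·458)/735⌉ − ⌈(22·458)/735⌉ = ⌈10534/735⌉ − ⌈10076/735⌉ = 15 − 14 = 1
n=23: ⌈(24·458)/735⌉ − ⌈(23·458)/735⌉ = ⌈10992/735⌉ − ⌈10534/735⌉ = 15 − 15 = 0
n=24: ⌈(25·458)/735⌉ − ⌈(24·458)/735⌉ = ⌈11450/735⌉ − ⌈10992/735⌉ = 16 − 15 = 1
n=25: ⌈(26·458)/735⌉ − ⌈(25·458)/735⌉ = ⌈11908/735⌉ − ⌈11450/735⌉ = 17 − 16 = 1
n=26: ⌈(27·458)/735⌉ − ⌈(26·458)/735⌉ = ⌈12366/735⌉ − ⌈11908/735⌉ = 17 − 17 = 0
n=27: ⌈(28·458)/735⌉ − ⌈(27·458)/735⌉ = ⌈12824/735⌉ − ⌈12366/735⌉ = 18 − 17 = 1
n=28: ⌈(29·458)/735⌉ − ⌈(28·458)/735⌉ = ⌈13282/735⌉ − ⌈12824/735⌉ = 19 − 18 = 1
n=29: ⌈(30·458)/735⌉ − ⌈(29·458)/735⌉ = ⌈13740/735⌉ − ⌈13282/735⌉ = 19 − 19 = 0
n=30: ⌈(31·458)/735⌉ − ⌈(30·458)/735⌉ = ⌈14198/735⌉ − ⌈13740/735⌉ = 20 − 19 = 1
n=31: ⌈(32·458)/735⌉ − ⌈(31·458)/735⌉ = ⌈14656/735⌉ − ⌈14198/735⌉ = 20 − 20 = 0
n=32: ⌈(33·458)/735⌉ − ⌈(32·458)/735⌉ = ⌈15114/735⌉ − ⌈14656/735⌉ = 21 − 20 = 1
n=33: ⌈(34·458)/735⌉ − ⌈(33·458)/735⌉ = ⌈15572/735⌉ − ⌈15114/735⌉ = 22 − 21 = 1
n=34: ⌈(35·458)/735⌉ − ⌈(34·458)/735⌉ = ⌈16030/735⌉ − ⌈15572/735⌉ = 22 − 22 = 0
n=35: ⌈(36·458)/735⌉ − ⌈(35·458)/735⌉ = ⌈16488/735⌉ − ⌈16030/735⌉ = 23 − 22 = 1
n=36: ⌈(37·458)/735⌉ − ⌈(36·458)/735⌉ = ⌈16946/735⌉ − ⌈16488/735⌉ = 24 − 23 = 1
n=37: ⌈(38·458)/735⌉ − ⌈(37·458)/735⌉ = ⌈17404/735⌉ − ⌈16946/735⌉ = 24 − 24 = 0
n=38: ⌈(39·458)/735⌉ − ⌈(38·458)/735⌉ = ⌈17862/735⌉ − ⌈17404/735⌉ = 25 − 24 = 1
n=39: ⌈(40·458)/735⌉ − ⌈(39·458)/735⌉ = ⌈18320/735⌉ − ⌈17862/735⌉ = 25 − 25 = 0
n=40: ⌈(41·458)/735⌉ − ⌈(40·458)/735⌉ = ⌈18778/735⌉ − ⌈18320/735⌉ = 26 − 25 = 1
n=41: ⌈(42·458)/735⌉ − ⌈(41·458)/735⌉ = ⌈19236/735⌉ − ⌈18778/735⌉ = 27 − 26 = 1
n=42: ⌈(43·458)/735⌉ − ⌈(42·458)/735⌉ = ⌈19694/735⌉ − ⌈19236/735⌉ = 27 − 27 = 0
n=43: ⌈(44·458)/735⌉ − ⌈(43·458)/735⌉ = ⌈20152/735⌉ − ⌈19694/735⌉ = 28 − 27 = 1
n=44: ⌈(45·458)/735⌉ − ⌈(44·458)/735⌉ = ⌈20610/735⌉ − ⌈20152/735⌉ = 29 − 28 = 1
n=45: ⌈(46·458)/735⌉ − ⌈(45·458)/735⌉ = ⌈21068/735⌉ − ⌈20610/735⌉ = 29 − 29 = 0
n=46: ⌈(47·458)/735⌉ − ⌈(46·458)/735⌉ = ⌈21526/735⌉ − ⌈21068/735⌉ = 30 − 29 = 1
n=47: ⌈(48·458)/735⌉ − ⌈(47·458)/735⌉ = ⌈21984/735⌉ − ⌈21526/735⌉ = 30 − 30 = 0
n=48: ⌈(49·458)/735⌉ − ⌈(48·458)/735⌉ = ⌈22442/735⌉ − ⌈21984/735⌉ = 31 − 30 = 1
n=49: ⌈(50·458)/735⌉ − ⌈(49·458)/735⌉ = ⌈22900/735⌉ − ⌈22442/735⌉ = 32 − 31 = 1
n=50: ⌈(51·458)/735⌉ − ⌈(50·458)/735⌉ = ⌈23358/735⌉ − ⌈22900/735⌉ = 32 − 32 = 0
n=51: ⌈(52·458)/735⌉ − ⌈(51·458)/735⌉ = ⌈23816/735⌉ − ⌈23358/735⌉ = 33 − 32 = 1
n=52: ⌈(53·458)/735⌉ − ⌈(52·458)/735⌉ = ⌈24274/735⌉ − ⌈23816/735⌉ = 34 − 33 = 1
n=53: ⌈(54·458)/735⌉ − ⌈(53·458)/735⌉ = ⌈24732/735⌉ − ⌈24274/735⌉ = 34 − 34 = 0
n=54: ⌈(55·458)/735⌉ − ⌈(54·458)/735⌉ = ⌈25190/735⌉ − ⌈24732/735⌉ = 35 − 34 = 1
n=55: ⌈(56·458)/735⌉ − ⌈(55·458)/735⌉ = ⌈25648/735⌉ − ⌈25190/735⌉ = 35 − 35 = 0
n=56: ⌈(57·458)/735⌉ − ⌈(56·458)/735⌉ = ⌈26106/735⌉ − ⌈25648/735⌉ = 36 − 35 = 1
n=57: ⌈(58·458)/735⌉ − ⌈(57·458)/735⌉ = ⌈26564/735⌉ − ⌈26106/735⌉ = 37 − 36 = 1
n=58: ⌈(59·458)/735⌉ − ⌈(58·458)/735⌉ = ⌈27022/735⌉ − ⌈26564/735⌉ = 37 − 37 = 0
n=59: ⌈(60·458)/735⌉ − ⌈(59·458)/735⌉ = ⌈27480/735⌉ − ⌈27022/735⌉ = 38 − 37 = 1
n=60: ⌈(61·458)/735⌉ − ⌈(60·458)/735⌉ = ⌈27938/735⌉ − ⌈27480/735⌉ = 39 − 38 = 1
n=61: ⌈(62·458)/735⌉ − ⌈(61·458)/735⌉ = ⌈28396/735⌉ − ⌈27938/735⌉ = 39 − 39 = 0
n=62: ⌈(63·458)/735⌉ − ⌈(62·458)/735⌉ = ⌈28854/735⌉ − ⌈28396/735⌉ = 40 − 39 = 1
n=63: ⌈(64·458)/735⌉ − ⌈(63·458)/735⌉ = ⌈29312/735⌉ − ⌈28854/735⌉ = 40 − 40 = 0
n=64: ⌈(65·458)/735⌉ − ⌈(64·458)/735⌉ = ⌈29770/735⌉ − ⌈29312/735⌉ = 41 − 40 = 1
n=65: ⌈(66·458)/735⌉ − ⌈(65·458)/735⌉ = ⌈30228/735⌉ − ⌈29770/735⌉ = 42 − 41 = 1
n=66: ⌈(67·458)/735⌉ − ⌈(66·458)/735⌉ = ⌈30686/735⌉ − ⌈30228/735⌉ = 42 − 42 = 0
n=67: ⌈(68·458)/735⌉ − ⌈(67·458)/735⌉ = ⌈31144/735⌉ − ⌈30686/735⌉ = 43 − 42 = 1
n=68: ⌈(69·458)/735⌉ − ⌈(68·458)/735⌉ = ⌈31602/735⌉ − ⌈31144/735⌉ = 43 − 43 = 0
n=69: ⌈(70·458)/735⌉ − ⌈(69·458)/735⌉ = ⌈32060/735⌉ − ⌈31602/735⌉ = 44 − 43 = 1
n=70: ⌈(71·458)/735⌉ − ⌈(70·458)/735⌉ = ⌈32518/735⌉ − ⌈32060/735⌉ = 45 − 44 = 1
n=71: ⌈(72·458)/735⌉ − ⌈(71·458)/735⌉ = ⌈32976/735⌉ − ⌈32518/735⌉ = 45 − 45 = 0
n=72: ⌈(73·458)/735⌉ − ⌈(72·458)/735⌉ = ⌈33434/735⌉ − ⌈32976/735⌉ = 46 − 45 = 1
n=73: ⌈(74·458)/735⌉ − ⌈(73·458)/735⌉ = ⌈33892/735⌉ − ⌈33434/735⌉ = 47 − 46 = 1
n=74: ⌈(75·458)/735⌉ − ⌈(74·458)/735⌉ = ⌈34350/735⌉ − ⌈33892/735⌉ = 47 − 47 = 0
n=75: ⌈(76·458)/735⌉ − ⌈(75·458)/735⌉ = ⌈34808/735⌉ − ⌈34350/735⌉ = 48 − 47 = 1
n=76: ⌈(77·458)/735⌉ − ⌈(76·458)/735⌉ = ⌈35266/735⌉ − ⌈34808/735⌉ = 48 − 48 = 0
n=77: ⌈(78·458)/735⌉ − ⌈(77·458)/735⌉ = ⌈35724/735⌉ − ⌈35266/735⌉ = 49 − 48 = 1
n=78: ⌈(79·458)/735⌉ − ⌈(78·458)/735⌉ = ⌈36182/735⌉ − ⌈35724/735⌉ = 50 − 49 = 1
n=79: ⌈(80·458)/735⌉ − ⌈(79·458)/735⌉ = ⌈36640/735⌉ − ⌈36182/735⌉ = 50 − 50 = 0
n=80: ⌈(81·458)/735⌉ − ⌈(80·458)/735⌉ = ⌈37098/735⌉ − ⌈36640/735⌉ = 51 − 50 = 1
n=81: ⌈(82·458)/735⌉ − ⌈(81·458)/735⌉ = ⌈37556/735⌉ − ⌈37098/735⌉ = 52 − 51 = 1
n=82: ⌈(83·458)/735⌉ − ⌈(82·458)/735⌉ = ⌈38014/735⌉ − ⌈37556/735⌉ = 52 − 52 = 0
n=83: ⌈(84·458)/735⌉ − ⌈(83·458)/735⌉ = ⌈38472/735⌉ − ⌈38014/735⌉ = 53 − 52 = 1
n=84: ⌈(85·458)/735⌉ − ⌈(84·458)/735⌉ = ⌈38930/735⌉ − ⌈38472/735⌉ = 53 − 53 = 0
n=85: ⌈(86·458)/735⌉ − ⌈(85·458)/735⌉ = ⌈39388/735⌉ − ⌈38930/735⌉ = 54 − 53 = 1
n=86: ⌈(87·458)/735⌉ − ⌈(86·458)/735⌉ = ⌈39846/735⌉ − ⌈39388/735⌉ = 55 − 54 = 1
n=87: ⌈(88·458)/735⌉ − ⌈(87·458)/735⌉ = ⌈40304/735⌉ − ⌈39846/735⌉ = 55 − 55 = 0
n=88: ⌈(89·458)/735⌉ − ⌈(88·458)/735⌉ = ⌈40762/735⌉ − ⌈40304/735⌉ = 56 − 55 = 1
n=89: ⌈(90·458)/735⌉ − ⌈(89·458)/735⌉ = ⌈41220/735⌉ − ⌈40762/735⌉ = 57 − 56 = 1
n=90: ⌈(91·458)/735⌉ − ⌈(90·458)/735⌉ = ⌈41678/735⌉ − ⌈41220/735⌉ = 57 − 57 = 0
n=91: ⌈(92·458)/735⌉ − ⌈(91·458)/735⌉ = ⌈42136/735⌉ − ⌈41678/735⌉ = 58 − 57 = 1
n=92: ⌈(93·458)/735⌉ − ⌈(92·458)/735⌉ = ⌈42594/735⌉ − ⌈42136/735⌉ = 58 − 58 = 0
n=93: ⌈(94·458)/735⌉ − ⌈(93·458)/735⌉ = ⌈43052/735⌉ − ⌈42594/735⌉ = 59 − 58 = 1
n=94: ⌈(95·458)/735⌉ − ⌈(94·458)/735⌉ = ⌈43510/735⌉ − ⌈43052/735⌉ = 60 − 59 = 1
n=95: ⌈(96·458)/735⌉ − ⌈(95·458)/735⌉ = ⌈43968/735⌉ − ⌈43510/735⌉ = 60 − 60 = 0
n=96: ⌈(97·458)/735⌉ − ⌈(96·458)/735⌉ = ⌈44426/735⌉ − ⌈43968/735⌉ = 61 − 60 = 1
n=97: ⌈(98·458)/735⌉ − ⌈(97·458)/735⌉ = ⌈44884/735⌉ − ⌈44426/735⌉ = 62 − 61 = 1


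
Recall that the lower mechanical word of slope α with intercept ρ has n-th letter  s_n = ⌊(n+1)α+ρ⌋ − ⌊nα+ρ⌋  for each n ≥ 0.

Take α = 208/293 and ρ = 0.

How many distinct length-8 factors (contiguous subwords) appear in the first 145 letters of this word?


9

t_n = ⌊(n·208)/293⌋ for n = 0 … 145:
  n=0…9: ⌊0/293⌋=0 ⌊208/293⌋=0 ⌊416/293⌋=1 ⌊624/293⌋=2 ⌊832/293⌋=2 ⌊1040/293⌋=3 ⌊1248/293⌋=4 ⌊1456/293⌋=4 ⌊1664/293⌋=5 ⌊1872/293⌋=6
  n=10…19: ⌊2080/293⌋=7 ⌊2288/293⌋=7 ⌊2496/293⌋=8 ⌊2704/293⌋=9 ⌊2912/293⌋=9 ⌊3120/293⌋=10 ⌊3328/293⌋=11 ⌊3536/293⌋=12 ⌊3744/293⌋=12 ⌊3952/293⌋=13
  n=20…29: ⌊4160/293⌋=14 ⌊4368/293⌋=14 ⌊4576/293⌋=15 ⌊4784/293⌋=16 ⌊4992/293⌋=17 ⌊5200/293⌋=17 ⌊5408/293⌋=18 ⌊5616/293⌋=19 ⌊5824/293⌋=19 ⌊6032/293⌋=20
  n=30…39: ⌊6240/293⌋=21 ⌊6448/293⌋=22 ⌊6656/293⌋=22 ⌊6864/293⌋=23 ⌊7072/293⌋=24 ⌊7280/293⌋=24 ⌊7488/293⌋=25 ⌊7696/293⌋=26 ⌊7904/293⌋=26 ⌊8112/293⌋=27
  n=40…49: ⌊8320/293⌋=28 ⌊8528/293⌋=29 ⌊8736/293⌋=29 ⌊8944/293⌋=30 ⌊9152/293⌋=31 ⌊9360/293⌋=31 ⌊9568/293⌋=32 ⌊9776/293⌋=33 ⌊9984/293⌋=34 ⌊10192/293⌋=34
  n=50…59: ⌊10400/293⌋=35 ⌊10608/293⌋=36 ⌊10816/293⌋=36 ⌊11024/293⌋=37 ⌊11232/293⌋=38 ⌊11440/293⌋=39 ⌊11648/293⌋=39 ⌊11856/293⌋=40 ⌊12064/293⌋=41 ⌊12272/293⌋=41
  n=60…69: ⌊12480/293⌋=42 ⌊12688/293⌋=43 ⌊12896/293⌋=44 ⌊13104/293⌋=44 ⌊13312/293⌋=45 ⌊13520/293⌋=46 ⌊13728/293⌋=46 ⌊13936/293⌋=47 ⌊14144/293⌋=48 ⌊14352/293⌋=48
  n=70…79: ⌊14560/293⌋=49 ⌊14768/293⌋=50 ⌊14976/293⌋=51 ⌊15184/293⌋=51 ⌊15392/293⌋=52 ⌊15600/293⌋=53 ⌊15808/293⌋=53 ⌊16016/293⌋=54 ⌊16224/293⌋=55 ⌊16432/293⌋=56
  n=80…89: ⌊16640/293⌋=56 ⌊16848/293⌋=57 ⌊17056/293⌋=58 ⌊17264/293⌋=58 ⌊17472/293⌋=59 ⌊17680/293⌋=60 ⌊17888/293⌋=61 ⌊18096/293⌋=61 ⌊18304/293⌋=62 ⌊18512/293⌋=63
  n=90…99: ⌊18720/293⌋=63 ⌊18928/293⌋=64 ⌊19136/293⌋=65 ⌊19344/293⌋=66 ⌊19552/293⌋=66 ⌊19760/293⌋=67 ⌊19968/293⌋=68 ⌊20176/293⌋=68 ⌊20384/293⌋=69 ⌊20592/293⌋=70
  n=100…109: ⌊20800/293⌋=70 ⌊21008/293⌋=71 ⌊21216/293⌋=72 ⌊21424/293⌋=73 ⌊21632/293⌋=73 ⌊21840/293⌋=74 ⌊22048/293⌋=75 ⌊22256/293⌋=75 ⌊22464/293⌋=76 ⌊22672/293⌋=77
  n=110…119: ⌊22880/293⌋=78 ⌊23088/293⌋=78 ⌊23296/293⌋=79 ⌊23504/293⌋=80 ⌊23712/293⌋=80 ⌊23920/293⌋=81 ⌊24128/293⌋=82 ⌊24336/293⌋=83 ⌊24544/293⌋=83 ⌊24752/293⌋=84
  n=120…129: ⌊24960/293⌋=85 ⌊25168/293⌋=85 ⌊25376/293⌋=86 ⌊25584/293⌋=87 ⌊25792/293⌋=88 ⌊26000/293⌋=88 ⌊26208/293⌋=89 ⌊26416/293⌋=90 ⌊26624/293⌋=90 ⌊26832/293⌋=91
  n=130…139: ⌊27040/293⌋=92 ⌊27248/293⌋=92 ⌊27456/293⌋=93 ⌊27664/293⌋=94 ⌊27872/293⌋=95 ⌊28080/293⌋=95 ⌊28288/293⌋=96 ⌊28496/293⌋=97 ⌊28704/293⌋=97 ⌊28912/293⌋=98
  n=140…145: ⌊29120/293⌋=99 ⌊29328/293⌋=100 ⌊29536/293⌋=100 ⌊29744/293⌋=101 ⌊29952/293⌋=102 ⌊30160/293⌋=102
s_n = t_(n+1) − t_n for n = 0 … 144 gives
prefix = 0110110111011011101101110110111011011011101101110110111011011101101101110110111011011101101110110110111011011101101110110111011011011101101110110
slide a length-8 window over [0..7] … [137..144] (138 windows); first occurrence of each distinct factor:
  [  0..  7] 01101101
  [  1..  8] 11011011
  [  2..  9] 10110111
  [  3.. 10] 01101110
  [  4.. 11] 11011101
  [  5.. 12] 10111011
  [  6.. 13] 01110110
  [  7.. 14] 11101101
  [ 30.. 37] 10110110
  (the other 129 windows repeat one of these)
distinct factors: {01101101, 01101110, 01110110, 10110110, 10110111, 10111011, 11011011, 11011101, 11101101}
count = 9  (Sturmian bound for length 8 is 9)


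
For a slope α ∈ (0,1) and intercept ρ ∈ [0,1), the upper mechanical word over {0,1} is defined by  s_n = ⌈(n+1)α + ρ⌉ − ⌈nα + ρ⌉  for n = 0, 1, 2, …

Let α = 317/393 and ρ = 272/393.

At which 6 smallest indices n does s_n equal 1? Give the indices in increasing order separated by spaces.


0 1 2 4 5 6

n=0: ⌈589/393⌉−⌈272/393⌉ = 2−1 = 1  ← one
n=1: ⌈906/393⌉−⌈589/393⌉ = 3−2 = 1  ← one
n=2: ⌈1223/393⌉−⌈906/393⌉ = 4−3 = 1  ← one
n=3: ⌈1540/393⌉−⌈1223/393⌉ = 4−4 = 0
n=4: ⌈1857/393⌉−⌈1540/393⌉ = 5−4 = 1  ← one
n=5: ⌈2174/393⌉−⌈1857/393⌉ = 6−5 = 1  ← one
n=6: ⌈2491/393⌉−⌈2174/393⌉ = 7−6 = 1  ← one
positions of the first 6 ones: 0 1 2 4 5 6


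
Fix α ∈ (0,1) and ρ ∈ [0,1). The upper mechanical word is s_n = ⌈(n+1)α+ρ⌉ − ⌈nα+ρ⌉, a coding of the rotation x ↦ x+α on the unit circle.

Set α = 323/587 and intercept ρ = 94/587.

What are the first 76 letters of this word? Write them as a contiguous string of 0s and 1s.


0101011010101010110101010110101010101101010101101010101011010101011010101010

n=0: ⌈(1·323+94)/587⌉ − ⌈(0·323+94)/587⌉ = ⌈417/587⌉ − ⌈94/587⌉ = 1 − 1 = 0
n=1: ⌈(2·323+94)/587⌉ − ⌈(1·323+94)/587⌉ = ⌈740/587⌉ − ⌈417/587⌉ = 2 − 1 = 1
n=2: ⌈(3·323+94)/587⌉ − ⌈(2·323+94)/587⌉ = ⌈1063/587⌉ − ⌈740/587⌉ = 2 − 2 = 0
n=3: ⌈(4·323+94)/587⌉ − ⌈(3·323+94)/587⌉ = ⌈1386/587⌉ − ⌈1063/587⌉ = 3 − 2 = 1
n=4: ⌈(5·323+94)/587⌉ − ⌈(4·323+94)/587⌉ = ⌈1709/587⌉ − ⌈1386/587⌉ = 3 − 3 = 0
n=5: ⌈(6·323+94)/587⌉ − ⌈(5·323+94)/587⌉ = ⌈2032/587⌉ − ⌈1709/587⌉ = 4 − 3 = 1
n=6: ⌈(7·323+94)/587⌉ − ⌈(6·323+94)/587⌉ = ⌈2355/587⌉ − ⌈2032/587⌉ = 5 − 4 = 1
n=7: ⌈(8·323+94)/587⌉ − ⌈(7·323+94)/587⌉ = ⌈2678/587⌉ − ⌈2355/587⌉ = 5 − 5 = 0
n=8: ⌈(9·323+94)/587⌉ − ⌈(8·323+94)/587⌉ = ⌈3001/587⌉ − ⌈2678/587⌉ = 6 − 5 = 1
n=9: ⌈(10·323+94)/587⌉ − ⌈(9·323+94)/587⌉ = ⌈3324/587⌉ − ⌈3001/587⌉ = 6 − 6 = 0
n=10: ⌈(11·323+94)/587⌉ − ⌈(10·323+94)/587⌉ = ⌈3647/587⌉ − ⌈3324/587⌉ = 7 − 6 = 1
n=11: ⌈(12·323+94)/587⌉ − ⌈(11·323+94)/587⌉ = ⌈3970/587⌉ − ⌈3647/587⌉ = 7 − 7 = 0
n=12: ⌈(13·323+94)/587⌉ − ⌈(12·323+94)/587⌉ = ⌈4293/587⌉ − ⌈3970/587⌉ = 8 − 7 = 1
n=13: ⌈(14·323+94)/587⌉ − ⌈(13·323+94)/587⌉ = ⌈4616/587⌉ − ⌈4293/587⌉ = 8 − 8 = 0
n=14: ⌈(15·323+94)/587⌉ − ⌈(14·323+94)/587⌉ = ⌈4939/587⌉ − ⌈4616/587⌉ = 9 − 8 = 1
n=15: ⌈(16·323+94)/587⌉ − ⌈(15·323+94)/587⌉ = ⌈5262/587⌉ − ⌈4939/587⌉ = 9 − 9 = 0
n=16: ⌈(17·323+94)/587⌉ − ⌈(16·323+94)/587⌉ = ⌈5585/587⌉ − ⌈5262/587⌉ = 10 − 9 = 1
n=17: ⌈(18·323+94)/587⌉ − ⌈(17·323+94)/587⌉ = ⌈5908/587⌉ − ⌈5585/587⌉ = 11 − 10 = 1
n=18: ⌈(19·323+94)/587⌉ − ⌈(18·323+94)/587⌉ = ⌈6231/587⌉ − ⌈5908/587⌉ = 11 − 11 = 0
n=19: ⌈(20·323+94)/587⌉ − ⌈(19·323+94)/587⌉ = ⌈6554/587⌉ − ⌈6231/587⌉ = 12 − 11 = 1
n=20: ⌈(21·323+94)/587⌉ − ⌈(20·323+94)/587⌉ = ⌈6877/587⌉ − ⌈6554/587⌉ = 12 − 12 = 0
n=21: ⌈(22·323+94)/587⌉ − ⌈(21·323+94)/587⌉ = ⌈7200/587⌉ − ⌈6877/587⌉ = 13 − 12 = 1
n=22: ⌈(23·323+94)/587⌉ − ⌈(22·323+94)/587⌉ = ⌈7523/587⌉ − ⌈7200/587⌉ = 13 − 13 = 0
n=23: ⌈(24·323+94)/587⌉ − ⌈(23·323+94)/587⌉ = ⌈7846/587⌉ − ⌈7523/587⌉ = 14 − 13 = 1
n=24: ⌈(25·323+94)/587⌉ − ⌈(24·323+94)/587⌉ = ⌈8169/587⌉ − ⌈7846/587⌉ = 14 − 14 = 0
n=25: ⌈(26·323+94)/587⌉ − ⌈(25·323+94)/587⌉ = ⌈8492/587⌉ − ⌈8169/587⌉ = 15 − 14 = 1
n=26: ⌈(27·323+94)/587⌉ − ⌈(26·323+94)/587⌉ = ⌈8815/587⌉ − ⌈8492/587⌉ = 16 − 15 = 1
n=27: ⌈(28·323+94)/587⌉ − ⌈(27·323+94)/587⌉ = ⌈9138/587⌉ − ⌈8815/587⌉ = 16 − 16 = 0
n=28: ⌈(29·323+94)/587⌉ − ⌈(28·323+94)/587⌉ = ⌈9461/587⌉ − ⌈9138/587⌉ = 17 − 16 = 1
n=29: ⌈(30·323+94)/587⌉ − ⌈(29·323+94)/587⌉ = ⌈9784/587⌉ − ⌈9461/587⌉ = 17 − 17 = 0
n=30: ⌈(31·323+94)/587⌉ − ⌈(30·323+94)/587⌉ = ⌈10107/587⌉ − ⌈9784/587⌉ = 18 − 17 = 1
n=31: ⌈(32·323+94)/587⌉ − ⌈(31·323+94)/587⌉ = ⌈10430/587⌉ − ⌈10107/587⌉ = 18 − 18 = 0
n=32: ⌈(33·323+94)/587⌉ − ⌈(32·323+94)/587⌉ = ⌈10753/587⌉ − ⌈10430/587⌉ = 19 − 18 = 1
n=33: ⌈(34·323+94)/587⌉ − ⌈(33·323+94)/587⌉ = ⌈11076/587⌉ − ⌈10753/587⌉ = 19 − 19 = 0
n=34: ⌈(35·323+94)/587⌉ − ⌈(34·323+94)/587⌉ = ⌈11399/587⌉ − ⌈11076/587⌉ = 20 − 19 = 1
n=35: ⌈(36·323+94)/587⌉ − ⌈(35·323+94)/587⌉ = ⌈11722/587⌉ − ⌈11399/587⌉ = 20 − 20 = 0
n=36: ⌈(37·323+94)/587⌉ − ⌈(36·323+94)/587⌉ = ⌈12045/587⌉ − ⌈11722/587⌉ = 21 − 20 = 1
n=37: ⌈(38·323+94)/587⌉ − ⌈(37·323+94)/587⌉ = ⌈12368/587⌉ − ⌈12045/587⌉ = 22 − 21 = 1
n=38: ⌈(39·323+94)/587⌉ − ⌈(38·323+94)/587⌉ = ⌈12691/587⌉ − ⌈12368/587⌉ = 22 − 22 = 0
n=39: ⌈(40·323+94)/587⌉ − ⌈(39·323+94)/587⌉ = ⌈13014/587⌉ − ⌈12691/587⌉ = 23 − 22 = 1
n=40: ⌈(41·323+94)/587⌉ − ⌈(40·323+94)/587⌉ = ⌈13337/587⌉ − ⌈13014/587⌉ = 23 − 23 = 0
n=41: ⌈(42·323+94)/587⌉ − ⌈(41·323+94)/587⌉ = ⌈13660/587⌉ − ⌈13337/587⌉ = 24 − 23 = 1
n=42: ⌈(43·323+94)/587⌉ − ⌈(42·323+94)/587⌉ = ⌈13983/587⌉ − ⌈13660/587⌉ = 24 − 24 = 0
n=43: ⌈(44·323+94)/587⌉ − ⌈(43·323+94)/587⌉ = ⌈14306/587⌉ − ⌈13983/587⌉ = 25 − 24 = 1
n=44: ⌈(45·323+94)/587⌉ − ⌈(44·323+94)/587⌉ = ⌈14629/587⌉ − ⌈14306/587⌉ = 25 − 25 = 0
n=45: ⌈(46·323+94)/587⌉ − ⌈(45·323+94)/587⌉ = ⌈14952/587⌉ − ⌈14629/587⌉ = 26 − 25 = 1
n=46: ⌈(47·323+94)/587⌉ − ⌈(46·323+94)/587⌉ = ⌈15275/587⌉ − ⌈14952/587⌉ = 27 − 26 = 1
n=47: ⌈(48·323+94)/587⌉ − ⌈(47·323+94)/587⌉ = ⌈15598/587⌉ − ⌈15275/587⌉ = 27 − 27 = 0
n=48: ⌈(49·323+94)/587⌉ − ⌈(48·323+94)/587⌉ = ⌈15921/587⌉ − ⌈15598/587⌉ = 28 − 27 = 1
n=49: ⌈(50·323+94)/587⌉ − ⌈(49·323+94)/587⌉ = ⌈16244/587⌉ − ⌈15921/587⌉ = 28 − 28 = 0
n=50: ⌈(51·323+94)/587⌉ − ⌈(50·323+94)/587⌉ = ⌈16567/587⌉ − ⌈16244/587⌉ = 29 − 28 = 1
n=51: ⌈(52·323+94)/587⌉ − ⌈(51·323+94)/587⌉ = ⌈16890/587⌉ − ⌈16567/587⌉ = 29 − 29 = 0
n=52: ⌈(53·323+94)/587⌉ − ⌈(52·323+94)/587⌉ = ⌈17213/587⌉ − ⌈16890/587⌉ = 30 − 29 = 1
n=53: ⌈(54·323+94)/587⌉ − ⌈(53·323+94)/587⌉ = ⌈17536/587⌉ − ⌈17213/587⌉ = 30 − 30 = 0
n=54: ⌈(55·323+94)/587⌉ − ⌈(54·323+94)/587⌉ = ⌈17859/587⌉ − ⌈17536/587⌉ = 31 − 30 = 1
n=55: ⌈(56·323+94)/587⌉ − ⌈(55·323+94)/587⌉ = ⌈18182/587⌉ − ⌈17859/587⌉ = 31 − 31 = 0
n=56: ⌈(57·323+94)/587⌉ − ⌈(56·323+94)/587⌉ = ⌈18505/587⌉ − ⌈18182/587⌉ = 32 − 31 = 1
n=57: ⌈(58·323+94)/587⌉ − ⌈(57·323+94)/587⌉ = ⌈18828/587⌉ − ⌈18505/587⌉ = 33 − 32 = 1
n=58: ⌈(59·323+94)/587⌉ − ⌈(58·323+94)/587⌉ = ⌈19151/587⌉ − ⌈18828/587⌉ = 33 − 33 = 0
n=59: ⌈(60·323+94)/587⌉ − ⌈(59·323+94)/587⌉ = ⌈19474/587⌉ − ⌈19151/587⌉ = 34 − 33 = 1
n=60: ⌈(61·323+94)/587⌉ − ⌈(60·323+94)/587⌉ = ⌈19797/587⌉ − ⌈19474/587⌉ = 34 − 34 = 0
n=61: ⌈(62·323+94)/587⌉ − ⌈(61·323+94)/587⌉ = ⌈20120/587⌉ − ⌈19797/587⌉ = 35 − 34 = 1
n=62: ⌈(63·323+94)/587⌉ − ⌈(62·323+94)/587⌉ = ⌈20443/587⌉ − ⌈20120/587⌉ = 35 − 35 = 0
n=63: ⌈(64·323+94)/587⌉ − ⌈(63·323+94)/587⌉ = ⌈20766/587⌉ − ⌈20443/587⌉ = 36 − 35 = 1
n=64: ⌈(65·323+94)/587⌉ − ⌈(64·323+94)/587⌉ = ⌈21089/587⌉ − ⌈20766/587⌉ = 36 − 36 = 0
n=65: ⌈(66·323+94)/587⌉ − ⌈(65·323+94)/587⌉ = ⌈21412/587⌉ − ⌈21089/587⌉ = 37 − 36 = 1
n=66: ⌈(67·323+94)/587⌉ − ⌈(66·323+94)/587⌉ = ⌈21735/587⌉ − ⌈21412/587⌉ = 38 − 37 = 1
n=67: ⌈(68·323+94)/587⌉ − ⌈(67·323+94)/587⌉ = ⌈22058/587⌉ − ⌈21735/587⌉ = 38 − 38 = 0
n=68: ⌈(69·323+94)/587⌉ − ⌈(68·323+94)/587⌉ = ⌈22381/587⌉ − ⌈22058/587⌉ = 39 − 38 = 1
n=69: ⌈(70·323+94)/587⌉ − ⌈(69·323+94)/587⌉ = ⌈22704/587⌉ − ⌈22381/587⌉ = 39 − 39 = 0
n=70: ⌈(71·323+94)/587⌉ − ⌈(70·323+94)/587⌉ = ⌈23027/587⌉ − ⌈22704/587⌉ = 40 − 39 = 1
n=71: ⌈(72·323+94)/587⌉ − ⌈(71·323+94)/587⌉ = ⌈23350/587⌉ − ⌈23027/587⌉ = 40 − 40 = 0
n=72: ⌈(73·323+94)/587⌉ − ⌈(72·323+94)/587⌉ = ⌈23673/587⌉ − ⌈23350/587⌉ = 41 − 40 = 1
n=73: ⌈(74·323+94)/587⌉ − ⌈(73·323+94)/587⌉ = ⌈23996/587⌉ − ⌈23673/587⌉ = 41 − 41 = 0
n=74: ⌈(75·323+94)/587⌉ − ⌈(74·323+94)/587⌉ = ⌈24319/587⌉ − ⌈23996/587⌉ = 42 − 41 = 1
n=75: ⌈(76·323+94)/587⌉ − ⌈(75·323+94)/587⌉ = ⌈24642/587⌉ − ⌈24319/587⌉ = 42 − 42 = 0
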